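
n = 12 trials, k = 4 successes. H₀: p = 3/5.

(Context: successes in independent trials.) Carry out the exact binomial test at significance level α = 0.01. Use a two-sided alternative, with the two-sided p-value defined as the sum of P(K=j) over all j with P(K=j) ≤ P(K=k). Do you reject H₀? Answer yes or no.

Exact binomial: n=12, k=4, p₀=3/5=0.6000
P(X=j) = C(n,j)·p₀^j·(1−p₀)^(n−j); p = Σ P(X=j) over j with P(X=j) ≤ P(X=4)
p-value (two-sided) = 0.07690
At α=0.01: p ≥ α → fail to reject H₀

reject H₀: no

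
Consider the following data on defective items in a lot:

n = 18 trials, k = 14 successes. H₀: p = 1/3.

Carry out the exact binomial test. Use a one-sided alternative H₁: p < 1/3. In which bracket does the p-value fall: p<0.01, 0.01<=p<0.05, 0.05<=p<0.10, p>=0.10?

p-value bracket: p>=0.10

Exact binomial: n=18, k=14, p₀=1/3=0.3333
P(X≤14) from Σ C(n,i)·p₀^i·(1−p₀)^(n−i)
p-value (one-sided, H₁ less) = 0.99998
→ bracket: p>=0.10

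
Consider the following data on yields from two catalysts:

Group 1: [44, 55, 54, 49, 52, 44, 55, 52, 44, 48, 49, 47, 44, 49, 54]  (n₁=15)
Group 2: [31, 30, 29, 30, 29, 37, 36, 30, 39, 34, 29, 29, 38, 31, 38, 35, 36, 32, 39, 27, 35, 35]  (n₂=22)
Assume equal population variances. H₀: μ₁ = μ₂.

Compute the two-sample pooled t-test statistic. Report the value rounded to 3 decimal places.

test statistic = 12.225

x̄₁=49.333, s₁=4.169, n₁=15
x̄₂=33.136, s₂=3.808, n₂=22
s_p² = [14·4.169² + 21·3.808²]/35 = 15.6550
SE = √(s_p²·(1/15+1/22)) = 1.3249
t = (49.333−33.136)/1.3249 = 12.2254
df = 35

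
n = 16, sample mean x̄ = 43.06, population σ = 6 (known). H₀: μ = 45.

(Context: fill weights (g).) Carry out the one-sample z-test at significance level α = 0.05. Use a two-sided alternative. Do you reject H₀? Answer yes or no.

SE = σ/√n = 6/√16 = 1.5000
z = (x̄−μ₀)/SE = (43.06−45)/1.5000 = -1.2933
p-value (two-sided) = 0.19590
At α=0.05: p ≥ α → fail to reject H₀

reject H₀: no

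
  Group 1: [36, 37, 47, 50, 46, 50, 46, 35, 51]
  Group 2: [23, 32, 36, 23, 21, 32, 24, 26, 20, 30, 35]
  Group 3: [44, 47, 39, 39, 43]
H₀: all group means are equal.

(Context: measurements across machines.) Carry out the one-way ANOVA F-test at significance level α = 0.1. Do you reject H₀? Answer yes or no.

Group means [44.22, 27.45, 42.40], grand mean 36.480
SSB = Σnᵢ(x̄ᵢ−x̄)² = 1610.757; SSW = ΣΣ(x−x̄ᵢ)² = 707.483
MSB = 1610.757/2 = 805.3786; MSW = 707.483/22 = 32.1583
F = MSB/MSW = 25.0442
df = (2, 22)
p-value (upper-tail) = 0.00000
At α=0.1: p < α → reject H₀

reject H₀: yes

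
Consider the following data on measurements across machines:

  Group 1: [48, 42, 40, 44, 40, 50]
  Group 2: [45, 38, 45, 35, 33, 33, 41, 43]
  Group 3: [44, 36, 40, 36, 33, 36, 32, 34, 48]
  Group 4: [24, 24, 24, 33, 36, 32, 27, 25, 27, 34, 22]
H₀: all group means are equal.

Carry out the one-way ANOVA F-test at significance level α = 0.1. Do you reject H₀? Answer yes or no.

Group means [44.00, 39.12, 37.67, 28.00], grand mean 36.000
SSB = Σnᵢ(x̄ᵢ−x̄)² = 1191.125; SSW = ΣΣ(x−x̄ᵢ)² = 732.875
MSB = 1191.125/3 = 397.0417; MSW = 732.875/30 = 24.4292
F = MSB/MSW = 16.2528
df = (3, 30)
p-value (upper-tail) = 0.00000
At α=0.1: p < α → reject H₀

reject H₀: yes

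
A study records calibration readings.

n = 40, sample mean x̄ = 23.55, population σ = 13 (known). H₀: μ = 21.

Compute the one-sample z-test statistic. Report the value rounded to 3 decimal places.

test statistic = 1.241

SE = σ/√n = 13/√40 = 2.0555
z = (x̄−μ₀)/SE = (23.55−21)/2.0555 = 1.2406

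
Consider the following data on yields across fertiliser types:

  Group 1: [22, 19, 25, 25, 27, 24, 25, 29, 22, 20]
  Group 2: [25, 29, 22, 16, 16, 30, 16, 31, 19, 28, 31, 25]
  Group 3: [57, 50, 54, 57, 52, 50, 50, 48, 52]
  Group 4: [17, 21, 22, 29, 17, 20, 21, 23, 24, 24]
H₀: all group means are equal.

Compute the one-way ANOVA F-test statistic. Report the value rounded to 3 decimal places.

test statistic = 107.697

Group means [23.80, 24.00, 52.22, 21.80], grand mean 29.610
SSB = Σnᵢ(x̄ᵢ−x̄)² = 5927.001; SSW = ΣΣ(x−x̄ᵢ)² = 678.756
MSB = 5927.001/3 = 1975.6668; MSW = 678.756/37 = 18.3447
F = MSB/MSW = 107.6966
df = (3, 37)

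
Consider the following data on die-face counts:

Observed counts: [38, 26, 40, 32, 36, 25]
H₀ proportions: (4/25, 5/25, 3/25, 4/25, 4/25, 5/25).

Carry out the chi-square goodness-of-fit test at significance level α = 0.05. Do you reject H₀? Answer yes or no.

n = 197; E_i = n·p_i = [31.52, 39.40, 23.64, 31.52, 31.52, 39.40]
χ² = (38−31.52)²/31.52 + (26−39.40)²/39.40 + (40−23.64)²/23.64 + (32−31.52)²/31.52 + (36−31.52)²/31.52 + (25−39.40)²/39.40 = 23.1184
df = 5
p-value (upper-tail) = 0.00032
At α=0.05: p < α → reject H₀

reject H₀: yes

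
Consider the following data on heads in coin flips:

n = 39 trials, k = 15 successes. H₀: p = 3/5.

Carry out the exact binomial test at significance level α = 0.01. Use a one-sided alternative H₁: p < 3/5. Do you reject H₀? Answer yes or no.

reject H₀: yes

Exact binomial: n=39, k=15, p₀=3/5=0.6000
P(X≤15) from Σ C(n,i)·p₀^i·(1−p₀)^(n−i)
p-value (one-sided, H₁ less) = 0.00535
At α=0.01: p < α → reject H₀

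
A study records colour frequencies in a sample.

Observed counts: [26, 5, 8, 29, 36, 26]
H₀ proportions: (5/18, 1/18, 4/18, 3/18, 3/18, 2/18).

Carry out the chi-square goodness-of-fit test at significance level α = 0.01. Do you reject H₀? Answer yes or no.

reject H₀: yes

n = 130; E_i = n·p_i = [36.11, 7.22, 28.89, 21.67, 21.67, 14.44]
χ² = (26−36.11)²/36.11 + (5−7.22)²/7.22 + (8−28.89)²/28.89 + (29−21.67)²/21.67 + (36−21.67)²/21.67 + (26−14.44)²/14.44 = 39.8277
df = 5
p-value (upper-tail) = 0.00000
At α=0.01: p < α → reject H₀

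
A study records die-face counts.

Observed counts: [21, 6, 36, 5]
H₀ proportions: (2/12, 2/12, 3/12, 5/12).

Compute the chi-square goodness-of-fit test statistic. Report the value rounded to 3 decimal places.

test statistic = 51.206

n = 68; E_i = n·p_i = [11.33, 11.33, 17.00, 28.33]
χ² = (21−11.33)²/11.33 + (6−11.33)²/11.33 + (36−17.00)²/17.00 + (5−28.33)²/28.33 = 51.2059
df = 3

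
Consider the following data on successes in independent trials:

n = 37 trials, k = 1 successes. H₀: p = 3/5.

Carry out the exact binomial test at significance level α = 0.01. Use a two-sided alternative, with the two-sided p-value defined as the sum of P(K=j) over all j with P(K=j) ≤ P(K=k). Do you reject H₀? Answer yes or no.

Exact binomial: n=37, k=1, p₀=3/5=0.6000
P(X=j) = C(n,j)·p₀^j·(1−p₀)^(n−j); p = Σ P(X=j) over j with P(X=j) ≤ P(X=1)
p-value (two-sided) = 0.00000
At α=0.01: p < α → reject H₀

reject H₀: yes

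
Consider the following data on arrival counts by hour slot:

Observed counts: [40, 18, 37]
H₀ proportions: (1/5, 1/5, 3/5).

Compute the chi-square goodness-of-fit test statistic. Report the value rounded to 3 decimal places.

test statistic = 30.281

n = 95; E_i = n·p_i = [19.00, 19.00, 57.00]
χ² = (40−19.00)²/19.00 + (18−19.00)²/19.00 + (37−57.00)²/57.00 = 30.2807
df = 2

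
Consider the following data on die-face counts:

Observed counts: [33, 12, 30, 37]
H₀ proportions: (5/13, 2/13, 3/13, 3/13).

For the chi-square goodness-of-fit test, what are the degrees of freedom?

df = k − 1 = 4 − 1 = 3

degrees of freedom = 3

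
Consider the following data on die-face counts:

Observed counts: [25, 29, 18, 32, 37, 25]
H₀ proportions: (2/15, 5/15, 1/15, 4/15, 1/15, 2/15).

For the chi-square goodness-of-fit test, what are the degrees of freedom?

degrees of freedom = 5

df = k − 1 = 6 − 1 = 5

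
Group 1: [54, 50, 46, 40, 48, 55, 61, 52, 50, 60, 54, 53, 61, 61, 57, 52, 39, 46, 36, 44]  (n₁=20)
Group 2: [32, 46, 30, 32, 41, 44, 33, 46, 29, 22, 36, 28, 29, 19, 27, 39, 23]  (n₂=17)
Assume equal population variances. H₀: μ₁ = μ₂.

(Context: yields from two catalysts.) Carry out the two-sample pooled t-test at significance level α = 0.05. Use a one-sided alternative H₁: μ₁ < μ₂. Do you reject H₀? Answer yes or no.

x̄₁=50.950, s₁=7.458, n₁=20
x̄₂=32.706, s₂=8.244, n₂=17
s_p² = [19·7.458² + 16·8.244²]/35 = 61.2708
SE = √(s_p²·(1/20+1/17)) = 2.5822
t = (50.950−32.706)/2.5822 = 7.0654
df = 35
p-value (one-sided, H₁ less) = 1.00000
At α=0.05: p ≥ α → fail to reject H₀

reject H₀: no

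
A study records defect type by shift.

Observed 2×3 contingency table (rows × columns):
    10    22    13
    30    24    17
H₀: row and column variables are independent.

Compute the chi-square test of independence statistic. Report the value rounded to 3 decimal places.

Row totals [45, 71], col totals [40, 46, 30], n=116
χ² = (10−15.52)²/15.52 + (22−17.84)²/17.84 + (13−11.64)²/11.64 + (30−24.48)²/24.48 + (24−28.16)²/28.16 + (17−18.36)²/18.36 = 5.0462
df = 2

test statistic = 5.046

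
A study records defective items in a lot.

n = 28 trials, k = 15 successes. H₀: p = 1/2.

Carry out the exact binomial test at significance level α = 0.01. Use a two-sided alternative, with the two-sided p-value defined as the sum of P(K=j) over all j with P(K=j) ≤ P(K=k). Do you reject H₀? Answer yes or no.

Exact binomial: n=28, k=15, p₀=1/2=0.5000
P(X=j) = C(n,j)·p₀^j·(1−p₀)^(n−j); p = Σ P(X=j) over j with P(X=j) ≤ P(X=15)
p-value (two-sided) = 0.85055
At α=0.01: p ≥ α → fail to reject H₀

reject H₀: no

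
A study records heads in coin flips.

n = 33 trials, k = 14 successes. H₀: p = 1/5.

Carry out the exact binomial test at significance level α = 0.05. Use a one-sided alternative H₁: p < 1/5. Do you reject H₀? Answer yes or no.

reject H₀: no

Exact binomial: n=33, k=14, p₀=1/5=0.2000
P(X≤14) from Σ C(n,i)·p₀^i·(1−p₀)^(n−i)
p-value (one-sided, H₁ less) = 0.99916
At α=0.05: p ≥ α → fail to reject H₀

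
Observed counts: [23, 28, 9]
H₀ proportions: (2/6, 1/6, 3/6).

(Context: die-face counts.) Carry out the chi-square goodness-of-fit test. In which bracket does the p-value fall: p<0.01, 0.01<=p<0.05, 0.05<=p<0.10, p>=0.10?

n = 60; E_i = n·p_i = [20.00, 10.00, 30.00]
χ² = (23−20.00)²/20.00 + (28−10.00)²/10.00 + (9−30.00)²/30.00 = 47.5500
df = 2
p-value (upper-tail) = 0.00000
→ bracket: p<0.01

p-value bracket: p<0.01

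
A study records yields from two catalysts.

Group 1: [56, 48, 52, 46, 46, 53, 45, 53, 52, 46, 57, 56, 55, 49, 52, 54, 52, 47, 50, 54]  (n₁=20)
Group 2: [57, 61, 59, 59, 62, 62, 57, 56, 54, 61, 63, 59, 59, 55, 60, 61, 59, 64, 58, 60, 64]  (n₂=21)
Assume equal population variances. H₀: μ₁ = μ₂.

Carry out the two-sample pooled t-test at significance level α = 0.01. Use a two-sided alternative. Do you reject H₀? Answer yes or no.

reject H₀: yes

x̄₁=51.150, s₁=3.787, n₁=20
x̄₂=59.524, s₂=2.750, n₂=21
s_p² = [19·3.787² + 20·2.750²]/39 = 10.8664
SE = √(s_p²·(1/20+1/21)) = 1.0299
t = (51.150−59.524)/1.0299 = -8.1304
df = 39
p-value (two-sided) = 0.00000
At α=0.01: p < α → reject H₀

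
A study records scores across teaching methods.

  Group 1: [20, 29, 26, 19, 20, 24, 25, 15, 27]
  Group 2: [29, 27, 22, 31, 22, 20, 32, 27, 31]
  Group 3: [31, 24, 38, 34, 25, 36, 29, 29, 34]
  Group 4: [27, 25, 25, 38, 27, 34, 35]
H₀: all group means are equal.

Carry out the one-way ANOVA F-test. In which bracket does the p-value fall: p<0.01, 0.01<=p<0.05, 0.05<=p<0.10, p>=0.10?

p-value bracket: p<0.01

Group means [22.78, 26.78, 31.11, 30.14], grand mean 27.559
SSB = Σnᵢ(x̄ᵢ−x̄)² = 371.525; SSW = ΣΣ(x−x̄ᵢ)² = 680.857
MSB = 371.525/3 = 123.8417; MSW = 680.857/30 = 22.6952
F = MSB/MSW = 5.4567
df = (3, 30)
p-value (upper-tail) = 0.00409
→ bracket: p<0.01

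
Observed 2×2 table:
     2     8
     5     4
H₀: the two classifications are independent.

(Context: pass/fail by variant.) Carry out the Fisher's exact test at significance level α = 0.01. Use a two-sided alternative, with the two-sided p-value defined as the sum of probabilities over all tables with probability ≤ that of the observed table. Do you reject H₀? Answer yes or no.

Margins: r₁=10, r₂=9, c₁=7, c₂=12, n=19
p_obs = C(10,2)·C(9,5)/C(19,7); sum pmf over tables with pmf ≤ p_obs
p-value (two-sided) = 0.16980
At α=0.01: p ≥ α → fail to reject H₀

reject H₀: no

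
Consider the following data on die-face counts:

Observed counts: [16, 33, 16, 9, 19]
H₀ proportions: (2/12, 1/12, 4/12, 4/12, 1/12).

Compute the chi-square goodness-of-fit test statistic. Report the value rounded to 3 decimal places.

test statistic = 121.484

n = 93; E_i = n·p_i = [15.50, 7.75, 31.00, 31.00, 7.75]
χ² = (16−15.50)²/15.50 + (33−7.75)²/7.75 + (16−31.00)²/31.00 + (9−31.00)²/31.00 + (19−7.75)²/7.75 = 121.4839
df = 4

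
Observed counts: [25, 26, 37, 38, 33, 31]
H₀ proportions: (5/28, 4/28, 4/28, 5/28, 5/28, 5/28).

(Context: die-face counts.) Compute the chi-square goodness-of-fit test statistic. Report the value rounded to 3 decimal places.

n = 190; E_i = n·p_i = [33.93, 27.14, 27.14, 33.93, 33.93, 33.93]
χ² = (25−33.93)²/33.93 + (26−27.14)²/27.14 + (37−27.14)²/27.14 + (38−33.93)²/33.93 + (33−33.93)²/33.93 + (31−33.93)²/33.93 = 6.7442
df = 5

test statistic = 6.744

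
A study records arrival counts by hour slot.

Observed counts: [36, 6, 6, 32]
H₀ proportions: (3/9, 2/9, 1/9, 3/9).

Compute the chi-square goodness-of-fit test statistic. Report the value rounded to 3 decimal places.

test statistic = 13.075

n = 80; E_i = n·p_i = [26.67, 17.78, 8.89, 26.67]
χ² = (36−26.67)²/26.67 + (6−17.78)²/17.78 + (6−8.89)²/8.89 + (32−26.67)²/26.67 = 13.0750
df = 3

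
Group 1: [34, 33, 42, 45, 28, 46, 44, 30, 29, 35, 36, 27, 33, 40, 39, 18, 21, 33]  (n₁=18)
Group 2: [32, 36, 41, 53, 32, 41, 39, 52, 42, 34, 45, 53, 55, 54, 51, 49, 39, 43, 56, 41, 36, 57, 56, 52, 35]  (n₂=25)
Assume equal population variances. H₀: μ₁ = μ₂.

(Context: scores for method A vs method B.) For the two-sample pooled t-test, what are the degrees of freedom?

degrees of freedom = 41

df = n₁ + n₂ − 2 = 18 + 25 − 2 = 41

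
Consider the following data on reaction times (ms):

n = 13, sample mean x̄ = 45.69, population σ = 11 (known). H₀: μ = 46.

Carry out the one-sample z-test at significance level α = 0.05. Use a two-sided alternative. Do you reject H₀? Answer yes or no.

reject H₀: no

SE = σ/√n = 11/√13 = 3.0509
z = (x̄−μ₀)/SE = (45.69−46)/3.0509 = -0.1016
p-value (two-sided) = 0.91907
At α=0.05: p ≥ α → fail to reject H₀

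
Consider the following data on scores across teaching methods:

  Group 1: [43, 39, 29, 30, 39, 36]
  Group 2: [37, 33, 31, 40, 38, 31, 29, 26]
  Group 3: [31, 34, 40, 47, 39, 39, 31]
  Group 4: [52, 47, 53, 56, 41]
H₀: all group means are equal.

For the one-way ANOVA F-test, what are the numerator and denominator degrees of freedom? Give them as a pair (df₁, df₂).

k = 4 groups, N = 26 total
df = (k−1, N−k) = (4−1, 26−4) = (3, 22)

degrees of freedom = [3, 22]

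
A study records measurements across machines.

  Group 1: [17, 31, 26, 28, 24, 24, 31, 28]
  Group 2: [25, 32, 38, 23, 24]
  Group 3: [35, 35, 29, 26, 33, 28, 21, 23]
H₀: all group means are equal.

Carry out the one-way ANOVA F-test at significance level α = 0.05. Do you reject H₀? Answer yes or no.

Group means [26.12, 28.40, 28.75], grand mean 27.667
SSB = Σnᵢ(x̄ᵢ−x̄)² = 31.092; SSW = ΣΣ(x−x̄ᵢ)² = 509.575
MSB = 31.092/2 = 15.5458; MSW = 509.575/18 = 28.3097
F = MSB/MSW = 0.5491
df = (2, 18)
p-value (upper-tail) = 0.58682
At α=0.05: p ≥ α → fail to reject H₀

reject H₀: no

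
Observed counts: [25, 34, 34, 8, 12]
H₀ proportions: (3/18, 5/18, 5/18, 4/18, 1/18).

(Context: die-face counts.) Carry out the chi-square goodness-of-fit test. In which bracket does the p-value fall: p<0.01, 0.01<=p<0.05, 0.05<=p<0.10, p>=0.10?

n = 113; E_i = n·p_i = [18.83, 31.39, 31.39, 25.11, 6.28]
χ² = (25−18.83)²/18.83 + (34−31.39)²/31.39 + (34−31.39)²/31.39 + (8−25.11)²/25.11 + (12−6.28)²/6.28 = 19.3292
df = 4
p-value (upper-tail) = 0.00068
→ bracket: p<0.01

p-value bracket: p<0.01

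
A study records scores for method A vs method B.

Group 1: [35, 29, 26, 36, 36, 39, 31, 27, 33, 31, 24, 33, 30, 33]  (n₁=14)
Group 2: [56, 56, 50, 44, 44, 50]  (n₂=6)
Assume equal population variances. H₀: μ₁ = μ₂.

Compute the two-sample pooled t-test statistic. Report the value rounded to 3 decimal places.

x̄₁=31.643, s₁=4.217, n₁=14
x̄₂=50.000, s₂=5.367, n₂=6
s_p² = [13·4.217² + 5·5.367²]/18 = 20.8452
SE = √(s_p²·(1/14+1/6)) = 2.2278
t = (31.643−50.000)/2.2278 = -8.2400
df = 18

test statistic = -8.240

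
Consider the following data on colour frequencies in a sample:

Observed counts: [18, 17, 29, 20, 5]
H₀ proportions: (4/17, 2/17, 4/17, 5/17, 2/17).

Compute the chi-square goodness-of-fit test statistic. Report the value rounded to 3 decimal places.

test statistic = 11.902

n = 89; E_i = n·p_i = [20.94, 10.47, 20.94, 26.18, 10.47]
χ² = (18−20.94)²/20.94 + (17−10.47)²/10.47 + (29−20.94)²/20.94 + (20−26.18)²/26.18 + (5−10.47)²/10.47 = 11.9017
df = 4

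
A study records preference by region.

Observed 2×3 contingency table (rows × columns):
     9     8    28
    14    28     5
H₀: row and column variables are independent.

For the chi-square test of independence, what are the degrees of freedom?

df = (r−1)(c−1) = (2−1)·(3−1) = 2

degrees of freedom = 2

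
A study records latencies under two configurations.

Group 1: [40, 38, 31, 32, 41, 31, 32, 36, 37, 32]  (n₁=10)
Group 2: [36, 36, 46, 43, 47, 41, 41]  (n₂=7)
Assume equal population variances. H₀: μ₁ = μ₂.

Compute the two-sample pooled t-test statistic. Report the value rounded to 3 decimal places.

test statistic = -3.210

x̄₁=35.000, s₁=3.859, n₁=10
x̄₂=41.429, s₂=4.353, n₂=7
s_p² = [9·3.859² + 6·4.353²]/15 = 16.5143
SE = √(s_p²·(1/10+1/7)) = 2.0027
t = (35.000−41.429)/2.0027 = -3.2100
df = 15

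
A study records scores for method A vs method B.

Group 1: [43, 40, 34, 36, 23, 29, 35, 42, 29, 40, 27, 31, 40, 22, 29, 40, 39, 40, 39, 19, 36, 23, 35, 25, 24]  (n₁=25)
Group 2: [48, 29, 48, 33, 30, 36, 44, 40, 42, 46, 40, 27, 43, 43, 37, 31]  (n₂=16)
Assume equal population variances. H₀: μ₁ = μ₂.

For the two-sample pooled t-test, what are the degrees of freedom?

df = n₁ + n₂ − 2 = 25 + 16 − 2 = 39

degrees of freedom = 39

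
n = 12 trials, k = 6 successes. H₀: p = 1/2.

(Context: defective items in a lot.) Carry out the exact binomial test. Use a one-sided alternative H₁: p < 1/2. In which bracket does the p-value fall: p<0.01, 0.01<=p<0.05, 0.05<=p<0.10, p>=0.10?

p-value bracket: p>=0.10

Exact binomial: n=12, k=6, p₀=1/2=0.5000
P(X≤6) from Σ C(n,i)·p₀^i·(1−p₀)^(n−i)
p-value (one-sided, H₁ less) = 0.61279
→ bracket: p>=0.10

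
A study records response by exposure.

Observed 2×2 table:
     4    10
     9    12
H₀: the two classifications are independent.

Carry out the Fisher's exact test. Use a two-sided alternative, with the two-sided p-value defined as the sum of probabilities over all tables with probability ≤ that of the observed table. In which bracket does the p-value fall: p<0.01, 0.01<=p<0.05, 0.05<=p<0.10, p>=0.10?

p-value bracket: p>=0.10

Margins: r₁=14, r₂=21, c₁=13, c₂=22, n=35
p_obs = C(14,4)·C(21,9)/C(35,13); sum pmf over tables with pmf ≤ p_obs
p-value (two-sided) = 0.48753
→ bracket: p>=0.10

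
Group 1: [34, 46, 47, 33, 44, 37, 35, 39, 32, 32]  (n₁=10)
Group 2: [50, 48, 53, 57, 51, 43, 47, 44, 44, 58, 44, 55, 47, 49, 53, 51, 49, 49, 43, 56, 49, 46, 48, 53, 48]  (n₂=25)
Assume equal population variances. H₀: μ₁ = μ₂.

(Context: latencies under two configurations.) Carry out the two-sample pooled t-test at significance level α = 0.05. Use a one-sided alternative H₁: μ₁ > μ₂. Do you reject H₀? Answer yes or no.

x̄₁=37.900, s₁=5.820, n₁=10
x̄₂=49.400, s₂=4.330, n₂=25
s_p² = [9·5.820² + 24·4.330²]/33 = 22.8758
SE = √(s_p²·(1/10+1/25)) = 1.7896
t = (37.900−49.400)/1.7896 = -6.4261
df = 33
p-value (one-sided, H₁ greater) = 1.00000
At α=0.05: p ≥ α → fail to reject H₀

reject H₀: no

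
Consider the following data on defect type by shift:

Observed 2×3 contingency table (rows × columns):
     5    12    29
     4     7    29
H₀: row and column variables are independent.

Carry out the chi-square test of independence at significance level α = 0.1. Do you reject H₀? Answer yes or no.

reject H₀: no

Row totals [46, 40], col totals [9, 19, 58], n=86
χ² = (5−4.81)²/4.81 + (12−10.16)²/10.16 + (29−31.02)²/31.02 + (4−4.19)²/4.19 + (7−8.84)²/8.84 + (29−26.98)²/26.98 = 1.0132
df = 2
p-value (upper-tail) = 0.60253
At α=0.1: p ≥ α → fail to reject H₀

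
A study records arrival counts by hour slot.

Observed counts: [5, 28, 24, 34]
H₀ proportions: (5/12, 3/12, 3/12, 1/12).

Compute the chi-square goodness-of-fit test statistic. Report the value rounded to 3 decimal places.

test statistic = 121.879

n = 91; E_i = n·p_i = [37.92, 22.75, 22.75, 7.58]
χ² = (5−37.92)²/37.92 + (28−22.75)²/22.75 + (24−22.75)²/22.75 + (34−7.58)²/7.58 = 121.8791
df = 3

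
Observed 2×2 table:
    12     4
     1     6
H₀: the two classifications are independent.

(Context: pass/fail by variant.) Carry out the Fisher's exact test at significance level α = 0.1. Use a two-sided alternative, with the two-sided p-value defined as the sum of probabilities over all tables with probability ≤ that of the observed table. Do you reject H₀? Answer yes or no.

Margins: r₁=16, r₂=7, c₁=13, c₂=10, n=23
p_obs = C(16,12)·C(7,1)/C(23,13); sum pmf over tables with pmf ≤ p_obs
p-value (two-sided) = 0.01862
At α=0.1: p < α → reject H₀

reject H₀: yes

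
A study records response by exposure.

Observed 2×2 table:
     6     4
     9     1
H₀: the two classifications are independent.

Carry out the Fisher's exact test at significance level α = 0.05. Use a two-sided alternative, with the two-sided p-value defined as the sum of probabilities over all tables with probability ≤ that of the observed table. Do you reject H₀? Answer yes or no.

Margins: r₁=10, r₂=10, c₁=15, c₂=5, n=20
p_obs = C(10,6)·C(10,9)/C(20,15); sum pmf over tables with pmf ≤ p_obs
p-value (two-sided) = 0.30341
At α=0.05: p ≥ α → fail to reject H₀

reject H₀: no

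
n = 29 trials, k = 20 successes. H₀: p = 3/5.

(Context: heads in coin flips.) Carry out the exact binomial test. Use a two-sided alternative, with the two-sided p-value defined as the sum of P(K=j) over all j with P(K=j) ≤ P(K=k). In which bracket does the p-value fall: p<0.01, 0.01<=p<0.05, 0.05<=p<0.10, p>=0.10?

Exact binomial: n=29, k=20, p₀=3/5=0.6000
P(X=j) = C(n,j)·p₀^j·(1−p₀)^(n−j); p = Σ P(X=j) over j with P(X=j) ≤ P(X=20)
p-value (two-sided) = 0.35089
→ bracket: p>=0.10

p-value bracket: p>=0.10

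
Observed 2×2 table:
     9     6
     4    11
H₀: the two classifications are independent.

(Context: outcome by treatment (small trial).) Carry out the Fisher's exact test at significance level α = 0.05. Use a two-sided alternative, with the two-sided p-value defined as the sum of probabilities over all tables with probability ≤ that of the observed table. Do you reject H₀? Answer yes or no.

Margins: r₁=15, r₂=15, c₁=13, c₂=17, n=30
p_obs = C(15,9)·C(15,4)/C(30,13); sum pmf over tables with pmf ≤ p_obs
p-value (two-sided) = 0.13942
At α=0.05: p ≥ α → fail to reject H₀

reject H₀: no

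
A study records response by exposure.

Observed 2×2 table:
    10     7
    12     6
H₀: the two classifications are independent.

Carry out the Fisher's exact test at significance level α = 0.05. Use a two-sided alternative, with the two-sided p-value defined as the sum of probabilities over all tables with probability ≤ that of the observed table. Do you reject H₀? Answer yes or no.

reject H₀: no

Margins: r₁=17, r₂=18, c₁=22, c₂=13, n=35
p_obs = C(17,10)·C(18,12)/C(35,22); sum pmf over tables with pmf ≤ p_obs
p-value (two-sided) = 0.73322
At α=0.05: p ≥ α → fail to reject H₀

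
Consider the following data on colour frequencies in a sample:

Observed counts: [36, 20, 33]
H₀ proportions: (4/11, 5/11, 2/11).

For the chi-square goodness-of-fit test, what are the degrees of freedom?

df = k − 1 = 3 − 1 = 2

degrees of freedom = 2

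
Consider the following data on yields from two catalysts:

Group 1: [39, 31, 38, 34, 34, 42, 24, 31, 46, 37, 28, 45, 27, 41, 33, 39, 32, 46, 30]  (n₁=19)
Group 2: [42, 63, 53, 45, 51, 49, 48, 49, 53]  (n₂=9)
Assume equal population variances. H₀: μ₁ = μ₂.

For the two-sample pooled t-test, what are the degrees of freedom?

degrees of freedom = 26

df = n₁ + n₂ − 2 = 19 + 9 − 2 = 26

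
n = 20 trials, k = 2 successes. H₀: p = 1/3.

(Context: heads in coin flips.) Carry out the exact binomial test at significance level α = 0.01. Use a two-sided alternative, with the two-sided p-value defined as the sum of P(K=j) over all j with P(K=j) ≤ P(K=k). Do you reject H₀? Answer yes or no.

Exact binomial: n=20, k=2, p₀=1/3=0.3333
P(X=j) = C(n,j)·p₀^j·(1−p₀)^(n−j); p = Σ P(X=j) over j with P(X=j) ≤ P(X=2)
p-value (two-sided) = 0.03057
At α=0.01: p ≥ α → fail to reject H₀

reject H₀: no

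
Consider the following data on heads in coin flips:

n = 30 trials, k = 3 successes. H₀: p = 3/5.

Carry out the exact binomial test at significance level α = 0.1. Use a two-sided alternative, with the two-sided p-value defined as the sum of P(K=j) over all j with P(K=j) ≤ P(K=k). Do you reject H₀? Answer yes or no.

reject H₀: yes

Exact binomial: n=30, k=3, p₀=3/5=0.6000
P(X=j) = C(n,j)·p₀^j·(1−p₀)^(n−j); p = Σ P(X=j) over j with P(X=j) ≤ P(X=3)
p-value (two-sided) = 0.00000
At α=0.1: p < α → reject H₀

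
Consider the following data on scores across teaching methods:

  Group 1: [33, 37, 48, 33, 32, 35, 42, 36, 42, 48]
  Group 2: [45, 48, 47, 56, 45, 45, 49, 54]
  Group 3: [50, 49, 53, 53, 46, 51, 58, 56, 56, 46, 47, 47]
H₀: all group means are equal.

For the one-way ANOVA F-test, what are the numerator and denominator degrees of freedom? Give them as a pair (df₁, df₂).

degrees of freedom = [2, 27]

k = 3 groups, N = 30 total
df = (k−1, N−k) = (3−1, 30−3) = (2, 27)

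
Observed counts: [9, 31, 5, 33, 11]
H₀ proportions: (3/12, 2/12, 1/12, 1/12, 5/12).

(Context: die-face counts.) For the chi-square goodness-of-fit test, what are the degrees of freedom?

degrees of freedom = 4

df = k − 1 = 5 − 1 = 4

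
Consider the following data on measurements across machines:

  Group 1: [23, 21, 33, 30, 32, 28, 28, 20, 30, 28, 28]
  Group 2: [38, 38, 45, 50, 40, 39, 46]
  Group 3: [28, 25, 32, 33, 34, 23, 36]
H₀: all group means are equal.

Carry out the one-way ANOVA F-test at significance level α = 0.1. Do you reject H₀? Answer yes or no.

Group means [27.36, 42.29, 30.14], grand mean 32.320
SSB = Σnᵢ(x̄ᵢ−x̄)² = 998.609; SSW = ΣΣ(x−x̄ᵢ)² = 458.831
MSB = 998.609/2 = 499.3044; MSW = 458.831/22 = 20.8560
F = MSB/MSW = 23.9406
df = (2, 22)
p-value (upper-tail) = 0.00000
At α=0.1: p < α → reject H₀

reject H₀: yes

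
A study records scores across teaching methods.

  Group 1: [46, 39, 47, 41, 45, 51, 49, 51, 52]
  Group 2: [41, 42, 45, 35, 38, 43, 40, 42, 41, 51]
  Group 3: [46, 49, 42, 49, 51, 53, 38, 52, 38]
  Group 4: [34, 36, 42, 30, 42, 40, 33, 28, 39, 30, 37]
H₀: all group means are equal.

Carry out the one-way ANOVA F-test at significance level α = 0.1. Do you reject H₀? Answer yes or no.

reject H₀: yes

Group means [46.78, 41.80, 46.44, 35.55], grand mean 42.256
SSB = Σnᵢ(x̄ᵢ−x̄)² = 839.331; SSW = ΣΣ(x−x̄ᵢ)² = 842.105
MSB = 839.331/3 = 279.7769; MSW = 842.105/35 = 24.0601
F = MSB/MSW = 11.6282
df = (3, 35)
p-value (upper-tail) = 0.00002
At α=0.1: p < α → reject H₀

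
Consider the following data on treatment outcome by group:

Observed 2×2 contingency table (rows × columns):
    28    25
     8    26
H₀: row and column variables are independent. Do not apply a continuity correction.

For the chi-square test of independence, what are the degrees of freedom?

df = (r−1)(c−1) = (2−1)·(2−1) = 1

degrees of freedom = 1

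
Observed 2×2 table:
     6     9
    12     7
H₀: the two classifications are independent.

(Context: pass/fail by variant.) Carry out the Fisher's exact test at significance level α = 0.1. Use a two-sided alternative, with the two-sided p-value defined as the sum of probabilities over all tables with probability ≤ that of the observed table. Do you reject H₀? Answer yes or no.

Margins: r₁=15, r₂=19, c₁=18, c₂=16, n=34
p_obs = C(15,6)·C(19,12)/C(34,18); sum pmf over tables with pmf ≤ p_obs
p-value (two-sided) = 0.29982
At α=0.1: p ≥ α → fail to reject H₀

reject H₀: no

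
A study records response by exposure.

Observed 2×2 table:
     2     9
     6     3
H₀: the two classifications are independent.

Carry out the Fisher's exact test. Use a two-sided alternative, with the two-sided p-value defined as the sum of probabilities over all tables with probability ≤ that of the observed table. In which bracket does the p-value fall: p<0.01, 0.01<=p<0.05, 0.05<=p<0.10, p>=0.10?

Margins: r₁=11, r₂=9, c₁=8, c₂=12, n=20
p_obs = C(11,2)·C(9,6)/C(20,8); sum pmf over tables with pmf ≤ p_obs
p-value (two-sided) = 0.06478
→ bracket: 0.05<=p<0.10

p-value bracket: 0.05<=p<0.10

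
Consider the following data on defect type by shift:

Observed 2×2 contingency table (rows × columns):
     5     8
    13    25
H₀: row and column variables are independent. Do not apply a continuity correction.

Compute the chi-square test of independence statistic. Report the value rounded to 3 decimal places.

test statistic = 0.077

Row totals [13, 38], col totals [18, 33], n=51
χ² = (5−4.59)²/4.59 + (8−8.41)²/8.41 + (13−13.41)²/13.41 + (25−24.59)²/24.59 = 0.0766
df = 1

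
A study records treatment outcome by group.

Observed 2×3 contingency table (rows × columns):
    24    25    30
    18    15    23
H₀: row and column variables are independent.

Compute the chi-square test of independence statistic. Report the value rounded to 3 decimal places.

Row totals [79, 56], col totals [42, 40, 53], n=135
χ² = (24−24.58)²/24.58 + (25−23.41)²/23.41 + (30−31.01)²/31.01 + (18−17.42)²/17.42 + (15−16.59)²/16.59 + (23−21.99)²/21.99 = 0.3740
df = 2

test statistic = 0.374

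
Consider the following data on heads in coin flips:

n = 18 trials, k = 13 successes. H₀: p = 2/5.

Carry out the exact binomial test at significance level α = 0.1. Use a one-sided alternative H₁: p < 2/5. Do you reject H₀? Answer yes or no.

reject H₀: no

Exact binomial: n=18, k=13, p₀=2/5=0.4000
P(X≤13) from Σ C(n,i)·p₀^i·(1−p₀)^(n−i)
p-value (one-sided, H₁ less) = 0.99872
At α=0.1: p ≥ α → fail to reject H₀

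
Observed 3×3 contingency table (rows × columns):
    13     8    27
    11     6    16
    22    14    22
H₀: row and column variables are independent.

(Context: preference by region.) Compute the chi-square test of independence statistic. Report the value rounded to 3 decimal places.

test statistic = 3.657

Row totals [48, 33, 58], col totals [46, 28, 65], n=139
χ² = (13−15.88)²/15.88 + (8−9.67)²/9.67 + (27−22.45)²/22.45 + (11−10.92)²/10.92 + (6−6.65)²/6.65 + (16−15.43)²/15.43 + (22−19.19)²/19.19 + (14−11.68)²/11.68 + (22−27.12)²/27.12 = 3.6574
df = 4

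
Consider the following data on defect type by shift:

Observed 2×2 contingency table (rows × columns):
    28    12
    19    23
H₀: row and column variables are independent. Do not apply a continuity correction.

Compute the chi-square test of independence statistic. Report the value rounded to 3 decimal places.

test statistic = 5.135

Row totals [40, 42], col totals [47, 35], n=82
χ² = (28−22.93)²/22.93 + (12−17.07)²/17.07 + (19−24.07)²/24.07 + (23−17.93)²/17.93 = 5.1348
df = 1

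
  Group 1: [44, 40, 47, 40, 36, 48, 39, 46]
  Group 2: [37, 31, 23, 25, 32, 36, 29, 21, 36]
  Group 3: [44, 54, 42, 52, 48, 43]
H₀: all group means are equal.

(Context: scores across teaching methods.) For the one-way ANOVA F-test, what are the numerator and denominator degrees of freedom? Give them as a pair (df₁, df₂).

degrees of freedom = [2, 20]

k = 3 groups, N = 23 total
df = (k−1, N−k) = (3−1, 23−3) = (2, 20)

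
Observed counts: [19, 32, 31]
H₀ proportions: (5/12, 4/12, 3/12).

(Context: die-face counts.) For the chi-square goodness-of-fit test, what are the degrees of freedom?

degrees of freedom = 2

df = k − 1 = 3 − 1 = 2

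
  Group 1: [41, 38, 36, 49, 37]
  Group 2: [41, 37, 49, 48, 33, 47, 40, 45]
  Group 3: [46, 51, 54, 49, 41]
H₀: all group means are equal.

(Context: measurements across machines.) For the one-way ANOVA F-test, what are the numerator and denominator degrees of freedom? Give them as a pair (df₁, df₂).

k = 3 groups, N = 18 total
df = (k−1, N−k) = (3−1, 18−3) = (2, 15)

degrees of freedom = [2, 15]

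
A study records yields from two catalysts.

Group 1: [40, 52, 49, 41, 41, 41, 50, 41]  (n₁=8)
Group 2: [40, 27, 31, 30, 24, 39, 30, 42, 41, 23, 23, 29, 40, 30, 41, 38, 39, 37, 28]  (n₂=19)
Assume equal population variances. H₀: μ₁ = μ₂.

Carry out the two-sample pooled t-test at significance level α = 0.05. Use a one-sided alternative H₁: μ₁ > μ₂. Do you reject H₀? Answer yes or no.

x̄₁=44.375, s₁=5.012, n₁=8
x̄₂=33.263, s₂=6.699, n₂=19
s_p² = [7·5.012² + 18·6.699²]/25 = 39.3424
SE = √(s_p²·(1/8+1/19)) = 2.6436
t = (44.375−33.263)/2.6436 = 4.2034
df = 25
p-value (one-sided, H₁ greater) = 0.00015
At α=0.05: p < α → reject H₀

reject H₀: yes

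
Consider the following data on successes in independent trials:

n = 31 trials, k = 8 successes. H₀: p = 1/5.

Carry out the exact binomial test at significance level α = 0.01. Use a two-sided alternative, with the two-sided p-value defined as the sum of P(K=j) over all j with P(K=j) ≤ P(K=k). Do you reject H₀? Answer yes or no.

reject H₀: no

Exact binomial: n=31, k=8, p₀=1/5=0.2000
P(X=j) = C(n,j)·p₀^j·(1−p₀)^(n−j); p = Σ P(X=j) over j with P(X=j) ≤ P(X=8)
p-value (two-sided) = 0.37698
At α=0.01: p ≥ α → fail to reject H₀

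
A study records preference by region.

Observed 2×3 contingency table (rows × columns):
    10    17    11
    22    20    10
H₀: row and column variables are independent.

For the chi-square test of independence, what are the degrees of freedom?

degrees of freedom = 2

df = (r−1)(c−1) = (2−1)·(3−1) = 2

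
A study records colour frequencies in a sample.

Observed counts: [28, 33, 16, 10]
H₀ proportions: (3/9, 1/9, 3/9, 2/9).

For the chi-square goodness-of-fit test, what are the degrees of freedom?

df = k − 1 = 4 − 1 = 3

degrees of freedom = 3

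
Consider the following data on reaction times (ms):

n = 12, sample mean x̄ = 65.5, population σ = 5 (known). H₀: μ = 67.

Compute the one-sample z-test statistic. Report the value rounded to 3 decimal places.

SE = σ/√n = 5/√12 = 1.4434
z = (x̄−μ₀)/SE = (65.5−67)/1.4434 = -1.0392

test statistic = -1.039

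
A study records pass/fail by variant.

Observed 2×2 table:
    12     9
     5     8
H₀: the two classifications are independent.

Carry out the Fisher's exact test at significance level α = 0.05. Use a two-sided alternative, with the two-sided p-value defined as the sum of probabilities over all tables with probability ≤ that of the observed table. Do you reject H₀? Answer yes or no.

reject H₀: no

Margins: r₁=21, r₂=13, c₁=17, c₂=17, n=34
p_obs = C(21,12)·C(13,5)/C(34,17); sum pmf over tables with pmf ≤ p_obs
p-value (two-sided) = 0.48127
At α=0.05: p ≥ α → fail to reject H₀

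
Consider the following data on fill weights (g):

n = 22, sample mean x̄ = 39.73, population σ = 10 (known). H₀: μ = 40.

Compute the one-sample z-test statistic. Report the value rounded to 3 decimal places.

test statistic = -0.127

SE = σ/√n = 10/√22 = 2.1320
z = (x̄−μ₀)/SE = (39.73−40)/2.1320 = -0.1266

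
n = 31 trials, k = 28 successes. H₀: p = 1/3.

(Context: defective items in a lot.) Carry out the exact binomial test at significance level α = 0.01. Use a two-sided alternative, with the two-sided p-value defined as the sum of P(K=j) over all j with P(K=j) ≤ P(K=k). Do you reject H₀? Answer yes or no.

Exact binomial: n=31, k=28, p₀=1/3=0.3333
P(X=j) = C(n,j)·p₀^j·(1−p₀)^(n−j); p = Σ P(X=j) over j with P(X=j) ≤ P(X=28)
p-value (two-sided) = 0.00000
At α=0.01: p < α → reject H₀

reject H₀: yes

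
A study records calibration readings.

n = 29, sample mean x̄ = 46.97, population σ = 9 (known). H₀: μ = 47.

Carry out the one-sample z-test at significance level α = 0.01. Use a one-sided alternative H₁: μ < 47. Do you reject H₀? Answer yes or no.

SE = σ/√n = 9/√29 = 1.6713
z = (x̄−μ₀)/SE = (46.97−47)/1.6713 = -0.0180
p-value (one-sided, H₁ less) = 0.49284
At α=0.01: p ≥ α → fail to reject H₀

reject H₀: no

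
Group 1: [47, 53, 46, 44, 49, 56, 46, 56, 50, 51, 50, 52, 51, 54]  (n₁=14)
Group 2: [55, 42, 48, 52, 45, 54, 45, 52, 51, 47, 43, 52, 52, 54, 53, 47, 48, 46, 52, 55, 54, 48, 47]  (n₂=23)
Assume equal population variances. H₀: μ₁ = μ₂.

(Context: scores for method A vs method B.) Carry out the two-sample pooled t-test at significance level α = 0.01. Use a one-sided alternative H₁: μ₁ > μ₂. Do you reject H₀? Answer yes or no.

reject H₀: no

x̄₁=50.357, s₁=3.713, n₁=14
x̄₂=49.652, s₂=3.950, n₂=23
s_p² = [13·3.713² + 22·3.950²]/35 = 14.9266
SE = √(s_p²·(1/14+1/23)) = 1.3096
t = (50.357−49.652)/1.3096 = 0.5383
df = 35
p-value (one-sided, H₁ greater) = 0.29689
At α=0.01: p ≥ α → fail to reject H₀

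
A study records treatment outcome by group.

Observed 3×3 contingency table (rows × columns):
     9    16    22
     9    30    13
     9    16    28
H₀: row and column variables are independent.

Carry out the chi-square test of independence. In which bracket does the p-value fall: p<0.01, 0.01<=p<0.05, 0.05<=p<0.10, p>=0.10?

p-value bracket: 0.01<=p<0.05

Row totals [47, 52, 53], col totals [27, 62, 63], n=152
χ² = (9−8.35)²/8.35 + (16−19.17)²/19.17 + (22−19.48)²/19.48 + (9−9.24)²/9.24 + (30−21.21)²/21.21 + (13−21.55)²/21.55 + (9−9.41)²/9.41 + (16−21.62)²/21.62 + (28−21.97)²/21.97 = 11.0788
df = 4
p-value (upper-tail) = 0.02569
→ bracket: 0.01<=p<0.05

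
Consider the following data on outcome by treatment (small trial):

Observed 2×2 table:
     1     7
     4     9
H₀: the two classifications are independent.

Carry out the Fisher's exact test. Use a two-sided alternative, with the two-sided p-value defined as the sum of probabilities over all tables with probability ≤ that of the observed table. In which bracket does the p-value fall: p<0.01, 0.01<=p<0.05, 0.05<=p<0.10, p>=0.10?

p-value bracket: p>=0.10

Margins: r₁=8, r₂=13, c₁=5, c₂=16, n=21
p_obs = C(8,1)·C(13,4)/C(21,5); sum pmf over tables with pmf ≤ p_obs
p-value (two-sided) = 0.60647
→ bracket: p>=0.10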